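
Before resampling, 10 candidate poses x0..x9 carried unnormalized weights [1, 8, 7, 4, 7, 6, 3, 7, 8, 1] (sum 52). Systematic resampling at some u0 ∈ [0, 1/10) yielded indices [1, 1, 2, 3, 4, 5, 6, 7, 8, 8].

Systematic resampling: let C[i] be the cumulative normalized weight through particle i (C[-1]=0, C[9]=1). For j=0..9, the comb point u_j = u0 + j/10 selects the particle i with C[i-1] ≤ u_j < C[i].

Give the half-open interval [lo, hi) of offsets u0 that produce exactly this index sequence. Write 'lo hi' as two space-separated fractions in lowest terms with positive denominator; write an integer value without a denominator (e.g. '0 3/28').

C = [1/52, 9/52, 4/13, 5/13, 27/52, 33/52, 9/13, 43/52, 51/52, 1]
j=0 picked index 1: u0 ∈ [1/52, 9/52)
j=1 picked index 1: u0 ∈ [-21/260, 19/260)
j=2 picked index 2: u0 ∈ [-7/260, 7/65)
j=3 picked index 3: u0 ∈ [1/130, 11/130)
j=4 picked index 4: u0 ∈ [-1/65, 31/260)
j=5 picked index 5: u0 ∈ [1/52, 7/52)
j=6 picked index 6: u0 ∈ [9/260, 6/65)
j=7 picked index 7: u0 ∈ [-1/130, 33/260)
j=8 picked index 8: u0 ∈ [7/260, 47/260)
j=9 picked index 8: u0 ∈ [-19/260, 21/260)
intersection: [9/260, 19/260)

9/260 19/260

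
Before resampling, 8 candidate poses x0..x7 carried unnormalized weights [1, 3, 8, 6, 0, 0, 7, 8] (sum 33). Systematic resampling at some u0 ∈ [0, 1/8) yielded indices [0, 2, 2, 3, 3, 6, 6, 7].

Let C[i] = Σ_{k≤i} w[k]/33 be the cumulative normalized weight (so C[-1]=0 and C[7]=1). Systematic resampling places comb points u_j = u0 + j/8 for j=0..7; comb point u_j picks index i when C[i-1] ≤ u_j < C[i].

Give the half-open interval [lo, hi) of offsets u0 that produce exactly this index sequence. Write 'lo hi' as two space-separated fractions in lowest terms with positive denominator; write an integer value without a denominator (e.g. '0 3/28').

0 1/132

C = [1/33, 4/33, 4/11, 6/11, 6/11, 6/11, 25/33, 1]
j=0 picked index 0: u0 ∈ [0, 1/33)
j=1 picked index 2: u0 ∈ [-1/264, 21/88)
j=2 picked index 2: u0 ∈ [-17/132, 5/44)
j=3 picked index 3: u0 ∈ [-1/88, 15/88)
j=4 picked index 3: u0 ∈ [-3/22, 1/22)
j=5 picked index 6: u0 ∈ [-7/88, 35/264)
j=6 picked index 6: u0 ∈ [-9/44, 1/132)
j=7 picked index 7: u0 ∈ [-31/264, 1/8)
intersection: [0, 1/132)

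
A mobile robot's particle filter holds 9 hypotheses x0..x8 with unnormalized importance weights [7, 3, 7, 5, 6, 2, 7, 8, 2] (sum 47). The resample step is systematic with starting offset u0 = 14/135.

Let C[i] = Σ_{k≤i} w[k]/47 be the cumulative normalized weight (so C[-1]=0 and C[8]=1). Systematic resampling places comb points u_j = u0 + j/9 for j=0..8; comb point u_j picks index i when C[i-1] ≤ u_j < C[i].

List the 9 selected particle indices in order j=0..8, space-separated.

C = [7/47, 10/47, 17/47, 22/47, 28/47, 30/47, 37/47, 45/47, 1]
j=0: u_0=14/135 ∈ [0, 7/47) → index 0
j=1: u_1=29/135 ∈ [10/47, 17/47) → index 2
j=2: u_2=44/135 ∈ [10/47, 17/47) → index 2
j=3: u_3=59/135 ∈ [17/47, 22/47) → index 3
j=4: u_4=74/135 ∈ [22/47, 28/47) → index 4
j=5: u_5=89/135 ∈ [30/47, 37/47) → index 6
j=6: u_6=104/135 ∈ [30/47, 37/47) → index 6
j=7: u_7=119/135 ∈ [37/47, 45/47) → index 7
j=8: u_8=134/135 ∈ [45/47, 1) → index 8

0 2 2 3 4 6 6 7 8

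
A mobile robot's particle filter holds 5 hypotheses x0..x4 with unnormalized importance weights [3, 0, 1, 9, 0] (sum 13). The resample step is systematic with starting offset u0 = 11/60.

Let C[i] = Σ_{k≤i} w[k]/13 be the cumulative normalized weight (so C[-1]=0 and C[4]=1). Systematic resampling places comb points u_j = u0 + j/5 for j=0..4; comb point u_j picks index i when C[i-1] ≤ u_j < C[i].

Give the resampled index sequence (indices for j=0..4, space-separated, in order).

C = [3/13, 3/13, 4/13, 1, 1]
j=0: u_0=11/60 ∈ [0, 3/13) → index 0
j=1: u_1=23/60 ∈ [4/13, 1) → index 3
j=2: u_2=7/12 ∈ [4/13, 1) → index 3
j=3: u_3=47/60 ∈ [4/13, 1) → index 3
j=4: u_4=59/60 ∈ [4/13, 1) → index 3

0 3 3 3 3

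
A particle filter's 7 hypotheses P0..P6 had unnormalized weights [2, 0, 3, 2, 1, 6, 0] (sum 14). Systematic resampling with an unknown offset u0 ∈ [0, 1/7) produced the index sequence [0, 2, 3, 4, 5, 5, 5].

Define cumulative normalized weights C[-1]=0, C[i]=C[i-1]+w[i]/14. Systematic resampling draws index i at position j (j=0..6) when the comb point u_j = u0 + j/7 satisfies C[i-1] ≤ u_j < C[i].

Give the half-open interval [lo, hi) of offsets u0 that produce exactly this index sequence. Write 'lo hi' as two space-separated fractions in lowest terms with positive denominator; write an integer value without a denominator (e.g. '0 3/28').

1/14 1/7

C = [1/7, 1/7, 5/14, 1/2, 4/7, 1, 1]
j=0 picked index 0: u0 ∈ [0, 1/7)
j=1 picked index 2: u0 ∈ [0, 3/14)
j=2 picked index 3: u0 ∈ [1/14, 3/14)
j=3 picked index 4: u0 ∈ [1/14, 1/7)
j=4 picked index 5: u0 ∈ [0, 3/7)
j=5 picked index 5: u0 ∈ [-1/7, 2/7)
j=6 picked index 5: u0 ∈ [-2/7, 1/7)
intersection: [1/14, 1/7)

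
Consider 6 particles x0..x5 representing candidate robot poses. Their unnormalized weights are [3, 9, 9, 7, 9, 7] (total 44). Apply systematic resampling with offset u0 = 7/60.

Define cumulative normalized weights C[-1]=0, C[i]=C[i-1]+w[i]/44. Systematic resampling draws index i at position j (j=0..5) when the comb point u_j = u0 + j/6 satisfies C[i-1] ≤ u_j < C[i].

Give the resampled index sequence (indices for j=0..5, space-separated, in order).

1 2 2 3 4 5

C = [3/44, 3/11, 21/44, 7/11, 37/44, 1]
j=0: u_0=7/60 ∈ [3/44, 3/11) → index 1
j=1: u_1=17/60 ∈ [3/11, 21/44) → index 2
j=2: u_2=9/20 ∈ [3/11, 21/44) → index 2
j=3: u_3=37/60 ∈ [21/44, 7/11) → index 3
j=4: u_4=47/60 ∈ [7/11, 37/44) → index 4
j=5: u_5=19/20 ∈ [37/44, 1) → index 5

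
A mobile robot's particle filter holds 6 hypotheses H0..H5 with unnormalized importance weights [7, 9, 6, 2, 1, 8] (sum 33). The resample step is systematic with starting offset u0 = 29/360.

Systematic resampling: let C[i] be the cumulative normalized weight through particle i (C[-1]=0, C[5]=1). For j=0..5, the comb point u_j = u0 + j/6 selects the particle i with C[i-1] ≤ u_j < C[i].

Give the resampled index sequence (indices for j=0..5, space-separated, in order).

C = [7/33, 16/33, 2/3, 8/11, 25/33, 1]
j=0: u_0=29/360 ∈ [0, 7/33) → index 0
j=1: u_1=89/360 ∈ [7/33, 16/33) → index 1
j=2: u_2=149/360 ∈ [7/33, 16/33) → index 1
j=3: u_3=209/360 ∈ [16/33, 2/3) → index 2
j=4: u_4=269/360 ∈ [8/11, 25/33) → index 4
j=5: u_5=329/360 ∈ [25/33, 1) → index 5

0 1 1 2 4 5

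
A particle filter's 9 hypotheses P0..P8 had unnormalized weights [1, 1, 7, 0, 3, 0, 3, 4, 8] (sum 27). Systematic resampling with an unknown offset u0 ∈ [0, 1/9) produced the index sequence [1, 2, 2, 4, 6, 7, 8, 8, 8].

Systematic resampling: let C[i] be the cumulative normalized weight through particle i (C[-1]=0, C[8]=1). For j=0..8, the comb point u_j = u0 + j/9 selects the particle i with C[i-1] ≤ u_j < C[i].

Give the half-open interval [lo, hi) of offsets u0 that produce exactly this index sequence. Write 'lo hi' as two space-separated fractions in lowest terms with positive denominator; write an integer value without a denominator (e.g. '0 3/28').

1/27 2/27

C = [1/27, 2/27, 1/3, 1/3, 4/9, 4/9, 5/9, 19/27, 1]
j=0 picked index 1: u0 ∈ [1/27, 2/27)
j=1 picked index 2: u0 ∈ [-1/27, 2/9)
j=2 picked index 2: u0 ∈ [-4/27, 1/9)
j=3 picked index 4: u0 ∈ [0, 1/9)
j=4 picked index 6: u0 ∈ [0, 1/9)
j=5 picked index 7: u0 ∈ [0, 4/27)
j=6 picked index 8: u0 ∈ [1/27, 1/3)
j=7 picked index 8: u0 ∈ [-2/27, 2/9)
j=8 picked index 8: u0 ∈ [-5/27, 1/9)
intersection: [1/27, 2/27)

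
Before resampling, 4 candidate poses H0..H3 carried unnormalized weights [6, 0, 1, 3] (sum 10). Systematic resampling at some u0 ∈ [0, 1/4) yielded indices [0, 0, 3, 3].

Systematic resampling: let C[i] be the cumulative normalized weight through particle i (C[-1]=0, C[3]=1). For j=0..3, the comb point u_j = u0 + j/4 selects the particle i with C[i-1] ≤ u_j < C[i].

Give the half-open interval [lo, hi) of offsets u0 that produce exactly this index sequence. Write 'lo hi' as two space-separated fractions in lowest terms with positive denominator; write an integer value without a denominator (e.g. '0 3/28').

1/5 1/4

C = [3/5, 3/5, 7/10, 1]
j=0 picked index 0: u0 ∈ [0, 3/5)
j=1 picked index 0: u0 ∈ [-1/4, 7/20)
j=2 picked index 3: u0 ∈ [1/5, 1/2)
j=3 picked index 3: u0 ∈ [-1/20, 1/4)
intersection: [1/5, 1/4)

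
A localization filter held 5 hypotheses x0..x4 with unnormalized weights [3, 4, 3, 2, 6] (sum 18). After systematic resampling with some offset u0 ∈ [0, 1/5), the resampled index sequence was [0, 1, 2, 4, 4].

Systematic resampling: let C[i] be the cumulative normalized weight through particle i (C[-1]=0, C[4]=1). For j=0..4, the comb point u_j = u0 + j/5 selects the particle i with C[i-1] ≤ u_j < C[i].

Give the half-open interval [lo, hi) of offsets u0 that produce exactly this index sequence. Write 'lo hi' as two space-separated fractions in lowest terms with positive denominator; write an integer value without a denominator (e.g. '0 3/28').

C = [1/6, 7/18, 5/9, 2/3, 1]
j=0 picked index 0: u0 ∈ [0, 1/6)
j=1 picked index 1: u0 ∈ [-1/30, 17/90)
j=2 picked index 2: u0 ∈ [-1/90, 7/45)
j=3 picked index 4: u0 ∈ [1/15, 2/5)
j=4 picked index 4: u0 ∈ [-2/15, 1/5)
intersection: [1/15, 7/45)

1/15 7/45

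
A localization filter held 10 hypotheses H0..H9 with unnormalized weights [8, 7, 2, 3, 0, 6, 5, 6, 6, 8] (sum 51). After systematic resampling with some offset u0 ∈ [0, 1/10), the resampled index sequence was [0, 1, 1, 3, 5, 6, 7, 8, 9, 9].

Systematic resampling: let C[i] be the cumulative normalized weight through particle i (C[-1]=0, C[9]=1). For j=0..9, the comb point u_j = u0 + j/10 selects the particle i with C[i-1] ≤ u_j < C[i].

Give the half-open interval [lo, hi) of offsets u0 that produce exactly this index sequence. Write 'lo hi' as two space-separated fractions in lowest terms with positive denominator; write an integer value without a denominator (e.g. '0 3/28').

29/510 47/510

C = [8/51, 5/17, 1/3, 20/51, 20/51, 26/51, 31/51, 37/51, 43/51, 1]
j=0 picked index 0: u0 ∈ [0, 8/51)
j=1 picked index 1: u0 ∈ [29/510, 33/170)
j=2 picked index 1: u0 ∈ [-11/255, 8/85)
j=3 picked index 3: u0 ∈ [1/30, 47/510)
j=4 picked index 5: u0 ∈ [-2/255, 28/255)
j=5 picked index 6: u0 ∈ [1/102, 11/102)
j=6 picked index 7: u0 ∈ [2/255, 32/255)
j=7 picked index 8: u0 ∈ [13/510, 73/510)
j=8 picked index 9: u0 ∈ [11/255, 1/5)
j=9 picked index 9: u0 ∈ [-29/510, 1/10)
intersection: [29/510, 47/510)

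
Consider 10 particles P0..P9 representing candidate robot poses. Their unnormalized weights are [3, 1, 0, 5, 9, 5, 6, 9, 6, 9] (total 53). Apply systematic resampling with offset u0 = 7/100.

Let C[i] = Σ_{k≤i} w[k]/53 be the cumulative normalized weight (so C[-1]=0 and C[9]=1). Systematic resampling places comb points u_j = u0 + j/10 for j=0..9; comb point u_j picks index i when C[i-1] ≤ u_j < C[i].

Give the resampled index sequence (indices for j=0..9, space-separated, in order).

1 4 4 5 6 7 7 8 9 9

C = [3/53, 4/53, 4/53, 9/53, 18/53, 23/53, 29/53, 38/53, 44/53, 1]
j=0: u_0=7/100 ∈ [3/53, 4/53) → index 1
j=1: u_1=17/100 ∈ [9/53, 18/53) → index 4
j=2: u_2=27/100 ∈ [9/53, 18/53) → index 4
j=3: u_3=37/100 ∈ [18/53, 23/53) → index 5
j=4: u_4=47/100 ∈ [23/53, 29/53) → index 6
j=5: u_5=57/100 ∈ [29/53, 38/53) → index 7
j=6: u_6=67/100 ∈ [29/53, 38/53) → index 7
j=7: u_7=77/100 ∈ [38/53, 44/53) → index 8
j=8: u_8=87/100 ∈ [44/53, 1) → index 9
j=9: u_9=97/100 ∈ [44/53, 1) → index 9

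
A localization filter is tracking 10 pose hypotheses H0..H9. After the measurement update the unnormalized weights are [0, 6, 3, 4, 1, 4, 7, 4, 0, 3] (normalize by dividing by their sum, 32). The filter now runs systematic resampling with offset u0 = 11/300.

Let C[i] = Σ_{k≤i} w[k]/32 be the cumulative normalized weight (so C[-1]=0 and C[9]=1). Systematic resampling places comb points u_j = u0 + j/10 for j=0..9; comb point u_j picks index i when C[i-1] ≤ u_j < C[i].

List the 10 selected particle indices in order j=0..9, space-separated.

1 1 2 3 4 5 6 6 7 9

C = [0, 3/16, 9/32, 13/32, 7/16, 9/16, 25/32, 29/32, 29/32, 1]
j=0: u_0=11/300 ∈ [0, 3/16) → index 1
j=1: u_1=41/300 ∈ [0, 3/16) → index 1
j=2: u_2=71/300 ∈ [3/16, 9/32) → index 2
j=3: u_3=101/300 ∈ [9/32, 13/32) → index 3
j=4: u_4=131/300 ∈ [13/32, 7/16) → index 4
j=5: u_5=161/300 ∈ [7/16, 9/16) → index 5
j=6: u_6=191/300 ∈ [9/16, 25/32) → index 6
j=7: u_7=221/300 ∈ [9/16, 25/32) → index 6
j=8: u_8=251/300 ∈ [25/32, 29/32) → index 7
j=9: u_9=281/300 ∈ [29/32, 1) → index 9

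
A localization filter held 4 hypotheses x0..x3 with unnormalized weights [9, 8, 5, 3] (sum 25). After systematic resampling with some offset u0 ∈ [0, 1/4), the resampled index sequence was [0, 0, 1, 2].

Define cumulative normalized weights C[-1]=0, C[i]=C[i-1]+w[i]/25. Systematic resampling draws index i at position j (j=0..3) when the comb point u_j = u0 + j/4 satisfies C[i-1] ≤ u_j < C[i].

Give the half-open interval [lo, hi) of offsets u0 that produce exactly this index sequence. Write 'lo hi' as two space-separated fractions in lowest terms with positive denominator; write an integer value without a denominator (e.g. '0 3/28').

0 11/100

C = [9/25, 17/25, 22/25, 1]
j=0 picked index 0: u0 ∈ [0, 9/25)
j=1 picked index 0: u0 ∈ [-1/4, 11/100)
j=2 picked index 1: u0 ∈ [-7/50, 9/50)
j=3 picked index 2: u0 ∈ [-7/100, 13/100)
intersection: [0, 11/100)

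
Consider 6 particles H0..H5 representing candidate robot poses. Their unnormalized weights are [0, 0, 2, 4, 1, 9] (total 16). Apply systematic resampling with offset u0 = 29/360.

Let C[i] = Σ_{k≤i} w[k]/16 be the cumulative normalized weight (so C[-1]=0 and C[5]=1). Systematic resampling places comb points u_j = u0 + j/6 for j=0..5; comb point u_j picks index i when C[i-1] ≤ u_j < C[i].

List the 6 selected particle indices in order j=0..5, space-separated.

2 3 4 5 5 5

C = [0, 0, 1/8, 3/8, 7/16, 1]
j=0: u_0=29/360 ∈ [0, 1/8) → index 2
j=1: u_1=89/360 ∈ [1/8, 3/8) → index 3
j=2: u_2=149/360 ∈ [3/8, 7/16) → index 4
j=3: u_3=209/360 ∈ [7/16, 1) → index 5
j=4: u_4=269/360 ∈ [7/16, 1) → index 5
j=5: u_5=329/360 ∈ [7/16, 1) → index 5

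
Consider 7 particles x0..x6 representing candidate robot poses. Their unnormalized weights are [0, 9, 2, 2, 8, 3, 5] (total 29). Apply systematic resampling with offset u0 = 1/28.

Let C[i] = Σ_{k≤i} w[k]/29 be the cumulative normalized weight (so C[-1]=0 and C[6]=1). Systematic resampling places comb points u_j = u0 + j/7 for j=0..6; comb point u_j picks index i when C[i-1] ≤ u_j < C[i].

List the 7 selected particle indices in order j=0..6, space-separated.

1 1 2 4 4 5 6

C = [0, 9/29, 11/29, 13/29, 21/29, 24/29, 1]
j=0: u_0=1/28 ∈ [0, 9/29) → index 1
j=1: u_1=5/28 ∈ [0, 9/29) → index 1
j=2: u_2=9/28 ∈ [9/29, 11/29) → index 2
j=3: u_3=13/28 ∈ [13/29, 21/29) → index 4
j=4: u_4=17/28 ∈ [13/29, 21/29) → index 4
j=5: u_5=3/4 ∈ [21/29, 24/29) → index 5
j=6: u_6=25/28 ∈ [24/29, 1) → index 6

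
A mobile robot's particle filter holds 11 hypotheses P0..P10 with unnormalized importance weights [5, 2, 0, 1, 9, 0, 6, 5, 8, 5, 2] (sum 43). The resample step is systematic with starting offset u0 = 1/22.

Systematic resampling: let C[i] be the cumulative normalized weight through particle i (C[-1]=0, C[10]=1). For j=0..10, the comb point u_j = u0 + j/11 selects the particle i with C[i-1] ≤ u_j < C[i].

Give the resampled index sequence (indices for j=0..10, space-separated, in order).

0 1 4 4 6 6 7 8 8 9 10

C = [5/43, 7/43, 7/43, 8/43, 17/43, 17/43, 23/43, 28/43, 36/43, 41/43, 1]
j=0: u_0=1/22 ∈ [0, 5/43) → index 0
j=1: u_1=3/22 ∈ [5/43, 7/43) → index 1
j=2: u_2=5/22 ∈ [8/43, 17/43) → index 4
j=3: u_3=7/22 ∈ [8/43, 17/43) → index 4
j=4: u_4=9/22 ∈ [17/43, 23/43) → index 6
j=5: u_5=1/2 ∈ [17/43, 23/43) → index 6
j=6: u_6=13/22 ∈ [23/43, 28/43) → index 7
j=7: u_7=15/22 ∈ [28/43, 36/43) → index 8
j=8: u_8=17/22 ∈ [28/43, 36/43) → index 8
j=9: u_9=19/22 ∈ [36/43, 41/43) → index 9
j=10: u_10=21/22 ∈ [41/43, 1) → index 10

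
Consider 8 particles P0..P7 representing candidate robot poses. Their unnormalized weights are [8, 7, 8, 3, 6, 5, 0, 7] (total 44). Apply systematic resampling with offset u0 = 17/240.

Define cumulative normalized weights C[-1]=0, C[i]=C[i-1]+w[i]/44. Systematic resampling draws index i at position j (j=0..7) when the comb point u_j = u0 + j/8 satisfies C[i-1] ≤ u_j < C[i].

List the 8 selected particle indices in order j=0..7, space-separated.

0 1 1 2 3 4 5 7

C = [2/11, 15/44, 23/44, 13/22, 8/11, 37/44, 37/44, 1]
j=0: u_0=17/240 ∈ [0, 2/11) → index 0
j=1: u_1=47/240 ∈ [2/11, 15/44) → index 1
j=2: u_2=77/240 ∈ [2/11, 15/44) → index 1
j=3: u_3=107/240 ∈ [15/44, 23/44) → index 2
j=4: u_4=137/240 ∈ [23/44, 13/22) → index 3
j=5: u_5=167/240 ∈ [13/22, 8/11) → index 4
j=6: u_6=197/240 ∈ [8/11, 37/44) → index 5
j=7: u_7=227/240 ∈ [37/44, 1) → index 7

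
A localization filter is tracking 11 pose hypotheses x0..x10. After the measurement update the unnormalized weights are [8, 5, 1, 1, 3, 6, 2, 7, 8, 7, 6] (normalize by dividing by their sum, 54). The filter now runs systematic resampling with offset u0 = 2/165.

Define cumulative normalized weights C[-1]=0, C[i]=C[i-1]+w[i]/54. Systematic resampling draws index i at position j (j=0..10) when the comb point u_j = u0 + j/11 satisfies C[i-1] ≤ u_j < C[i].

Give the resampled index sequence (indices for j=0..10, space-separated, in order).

0 0 1 4 5 6 7 8 8 9 10

C = [4/27, 13/54, 7/27, 5/18, 1/3, 4/9, 13/27, 11/18, 41/54, 8/9, 1]
j=0: u_0=2/165 ∈ [0, 4/27) → index 0
j=1: u_1=17/165 ∈ [0, 4/27) → index 0
j=2: u_2=32/165 ∈ [4/27, 13/54) → index 1
j=3: u_3=47/165 ∈ [5/18, 1/3) → index 4
j=4: u_4=62/165 ∈ [1/3, 4/9) → index 5
j=5: u_5=7/15 ∈ [4/9, 13/27) → index 6
j=6: u_6=92/165 ∈ [13/27, 11/18) → index 7
j=7: u_7=107/165 ∈ [11/18, 41/54) → index 8
j=8: u_8=122/165 ∈ [11/18, 41/54) → index 8
j=9: u_9=137/165 ∈ [41/54, 8/9) → index 9
j=10: u_10=152/165 ∈ [8/9, 1) → index 10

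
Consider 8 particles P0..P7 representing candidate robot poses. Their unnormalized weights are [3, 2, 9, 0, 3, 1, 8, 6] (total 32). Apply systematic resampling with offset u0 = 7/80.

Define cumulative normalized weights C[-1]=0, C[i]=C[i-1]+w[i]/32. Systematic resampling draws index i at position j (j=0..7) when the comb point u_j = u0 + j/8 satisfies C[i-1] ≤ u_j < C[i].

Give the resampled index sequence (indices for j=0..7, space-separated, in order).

0 2 2 4 6 6 7 7

C = [3/32, 5/32, 7/16, 7/16, 17/32, 9/16, 13/16, 1]
j=0: u_0=7/80 ∈ [0, 3/32) → index 0
j=1: u_1=17/80 ∈ [5/32, 7/16) → index 2
j=2: u_2=27/80 ∈ [5/32, 7/16) → index 2
j=3: u_3=37/80 ∈ [7/16, 17/32) → index 4
j=4: u_4=47/80 ∈ [9/16, 13/16) → index 6
j=5: u_5=57/80 ∈ [9/16, 13/16) → index 6
j=6: u_6=67/80 ∈ [13/16, 1) → index 7
j=7: u_7=77/80 ∈ [13/16, 1) → index 7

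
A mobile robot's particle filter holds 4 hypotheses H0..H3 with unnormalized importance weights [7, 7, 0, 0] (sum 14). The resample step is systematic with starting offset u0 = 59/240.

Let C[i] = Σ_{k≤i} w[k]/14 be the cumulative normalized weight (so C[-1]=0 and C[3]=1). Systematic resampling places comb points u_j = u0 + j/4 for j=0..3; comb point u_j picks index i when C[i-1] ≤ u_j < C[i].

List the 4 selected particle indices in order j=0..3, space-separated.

0 0 1 1

C = [1/2, 1, 1, 1]
j=0: u_0=59/240 ∈ [0, 1/2) → index 0
j=1: u_1=119/240 ∈ [0, 1/2) → index 0
j=2: u_2=179/240 ∈ [1/2, 1) → index 1
j=3: u_3=239/240 ∈ [1/2, 1) → index 1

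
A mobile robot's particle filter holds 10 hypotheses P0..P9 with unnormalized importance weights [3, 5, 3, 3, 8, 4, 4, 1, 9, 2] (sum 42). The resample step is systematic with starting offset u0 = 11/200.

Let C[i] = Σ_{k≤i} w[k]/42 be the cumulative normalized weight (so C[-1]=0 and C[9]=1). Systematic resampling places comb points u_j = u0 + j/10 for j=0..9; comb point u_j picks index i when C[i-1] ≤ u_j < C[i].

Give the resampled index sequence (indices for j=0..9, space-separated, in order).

C = [1/14, 4/21, 11/42, 1/3, 11/21, 13/21, 5/7, 31/42, 20/21, 1]
j=0: u_0=11/200 ∈ [0, 1/14) → index 0
j=1: u_1=31/200 ∈ [1/14, 4/21) → index 1
j=2: u_2=51/200 ∈ [4/21, 11/42) → index 2
j=3: u_3=71/200 ∈ [1/3, 11/21) → index 4
j=4: u_4=91/200 ∈ [1/3, 11/21) → index 4
j=5: u_5=111/200 ∈ [11/21, 13/21) → index 5
j=6: u_6=131/200 ∈ [13/21, 5/7) → index 6
j=7: u_7=151/200 ∈ [31/42, 20/21) → index 8
j=8: u_8=171/200 ∈ [31/42, 20/21) → index 8
j=9: u_9=191/200 ∈ [20/21, 1) → index 9

0 1 2 4 4 5 6 8 8 9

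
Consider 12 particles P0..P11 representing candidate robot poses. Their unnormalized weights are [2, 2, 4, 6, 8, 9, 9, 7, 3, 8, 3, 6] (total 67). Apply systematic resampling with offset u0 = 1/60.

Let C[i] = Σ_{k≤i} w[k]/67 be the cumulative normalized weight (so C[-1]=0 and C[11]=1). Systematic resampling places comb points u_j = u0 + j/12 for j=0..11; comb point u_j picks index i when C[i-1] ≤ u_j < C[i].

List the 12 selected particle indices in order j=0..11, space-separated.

0 2 3 4 5 5 6 7 7 9 9 11

C = [2/67, 4/67, 8/67, 14/67, 22/67, 31/67, 40/67, 47/67, 50/67, 58/67, 61/67, 1]
j=0: u_0=1/60 ∈ [0, 2/67) → index 0
j=1: u_1=1/10 ∈ [4/67, 8/67) → index 2
j=2: u_2=11/60 ∈ [8/67, 14/67) → index 3
j=3: u_3=4/15 ∈ [14/67, 22/67) → index 4
j=4: u_4=7/20 ∈ [22/67, 31/67) → index 5
j=5: u_5=13/30 ∈ [22/67, 31/67) → index 5
j=6: u_6=31/60 ∈ [31/67, 40/67) → index 6
j=7: u_7=3/5 ∈ [40/67, 47/67) → index 7
j=8: u_8=41/60 ∈ [40/67, 47/67) → index 7
j=9: u_9=23/30 ∈ [50/67, 58/67) → index 9
j=10: u_10=17/20 ∈ [50/67, 58/67) → index 9
j=11: u_11=14/15 ∈ [61/67, 1) → index 11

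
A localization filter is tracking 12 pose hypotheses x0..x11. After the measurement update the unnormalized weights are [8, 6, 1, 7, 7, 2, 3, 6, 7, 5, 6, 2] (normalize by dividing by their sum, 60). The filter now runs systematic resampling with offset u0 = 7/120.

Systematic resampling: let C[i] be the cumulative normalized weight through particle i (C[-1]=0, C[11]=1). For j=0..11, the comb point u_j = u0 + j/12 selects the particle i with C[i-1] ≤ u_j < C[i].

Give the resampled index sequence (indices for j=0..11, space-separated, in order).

C = [2/15, 7/30, 1/4, 11/30, 29/60, 31/60, 17/30, 2/3, 47/60, 13/15, 29/30, 1]
j=0: u_0=7/120 ∈ [0, 2/15) → index 0
j=1: u_1=17/120 ∈ [2/15, 7/30) → index 1
j=2: u_2=9/40 ∈ [2/15, 7/30) → index 1
j=3: u_3=37/120 ∈ [1/4, 11/30) → index 3
j=4: u_4=47/120 ∈ [11/30, 29/60) → index 4
j=5: u_5=19/40 ∈ [11/30, 29/60) → index 4
j=6: u_6=67/120 ∈ [31/60, 17/30) → index 6
j=7: u_7=77/120 ∈ [17/30, 2/3) → index 7
j=8: u_8=29/40 ∈ [2/3, 47/60) → index 8
j=9: u_9=97/120 ∈ [47/60, 13/15) → index 9
j=10: u_10=107/120 ∈ [13/15, 29/30) → index 10
j=11: u_11=39/40 ∈ [29/30, 1) → index 11

0 1 1 3 4 4 6 7 8 9 10 11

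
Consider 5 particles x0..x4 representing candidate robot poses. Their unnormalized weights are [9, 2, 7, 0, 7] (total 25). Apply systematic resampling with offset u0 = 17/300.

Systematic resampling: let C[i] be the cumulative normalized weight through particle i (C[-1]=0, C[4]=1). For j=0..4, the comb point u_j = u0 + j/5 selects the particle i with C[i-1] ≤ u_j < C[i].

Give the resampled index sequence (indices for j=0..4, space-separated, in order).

0 0 2 2 4

C = [9/25, 11/25, 18/25, 18/25, 1]
j=0: u_0=17/300 ∈ [0, 9/25) → index 0
j=1: u_1=77/300 ∈ [0, 9/25) → index 0
j=2: u_2=137/300 ∈ [11/25, 18/25) → index 2
j=3: u_3=197/300 ∈ [11/25, 18/25) → index 2
j=4: u_4=257/300 ∈ [18/25, 1) → index 4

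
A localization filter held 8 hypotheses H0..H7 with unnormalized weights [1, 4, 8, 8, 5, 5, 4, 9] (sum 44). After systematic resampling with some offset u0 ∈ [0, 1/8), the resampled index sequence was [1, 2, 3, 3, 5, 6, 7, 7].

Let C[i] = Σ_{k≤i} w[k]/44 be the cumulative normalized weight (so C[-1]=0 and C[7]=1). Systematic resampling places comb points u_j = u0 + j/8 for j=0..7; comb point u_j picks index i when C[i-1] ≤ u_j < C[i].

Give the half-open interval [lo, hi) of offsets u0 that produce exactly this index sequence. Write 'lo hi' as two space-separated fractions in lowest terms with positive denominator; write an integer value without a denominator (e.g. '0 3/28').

C = [1/44, 5/44, 13/44, 21/44, 13/22, 31/44, 35/44, 1]
j=0 picked index 1: u0 ∈ [1/44, 5/44)
j=1 picked index 2: u0 ∈ [-1/88, 15/88)
j=2 picked index 3: u0 ∈ [1/22, 5/22)
j=3 picked index 3: u0 ∈ [-7/88, 9/88)
j=4 picked index 5: u0 ∈ [1/11, 9/44)
j=5 picked index 6: u0 ∈ [7/88, 15/88)
j=6 picked index 7: u0 ∈ [1/22, 1/4)
j=7 picked index 7: u0 ∈ [-7/88, 1/8)
intersection: [1/11, 9/88)

1/11 9/88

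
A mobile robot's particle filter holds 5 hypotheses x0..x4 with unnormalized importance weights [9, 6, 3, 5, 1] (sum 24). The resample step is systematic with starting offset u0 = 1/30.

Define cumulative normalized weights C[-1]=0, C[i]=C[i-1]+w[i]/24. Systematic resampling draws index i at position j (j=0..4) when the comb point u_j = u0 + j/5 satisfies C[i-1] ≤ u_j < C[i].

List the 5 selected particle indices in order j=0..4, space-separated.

0 0 1 2 3

C = [3/8, 5/8, 3/4, 23/24, 1]
j=0: u_0=1/30 ∈ [0, 3/8) → index 0
j=1: u_1=7/30 ∈ [0, 3/8) → index 0
j=2: u_2=13/30 ∈ [3/8, 5/8) → index 1
j=3: u_3=19/30 ∈ [5/8, 3/4) → index 2
j=4: u_4=5/6 ∈ [3/4, 23/24) → index 3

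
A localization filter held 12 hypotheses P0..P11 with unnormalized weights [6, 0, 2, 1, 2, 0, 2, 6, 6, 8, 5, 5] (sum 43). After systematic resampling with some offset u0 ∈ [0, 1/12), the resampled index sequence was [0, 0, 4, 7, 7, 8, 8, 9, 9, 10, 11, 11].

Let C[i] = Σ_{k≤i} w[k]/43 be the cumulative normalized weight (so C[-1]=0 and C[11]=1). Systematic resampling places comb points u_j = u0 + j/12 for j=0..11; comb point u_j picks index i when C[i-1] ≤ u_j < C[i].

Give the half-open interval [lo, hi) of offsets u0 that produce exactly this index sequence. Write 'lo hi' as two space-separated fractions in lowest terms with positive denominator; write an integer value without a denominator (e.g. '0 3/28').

C = [6/43, 6/43, 8/43, 9/43, 11/43, 11/43, 13/43, 19/43, 25/43, 33/43, 38/43, 1]
j=0 picked index 0: u0 ∈ [0, 6/43)
j=1 picked index 0: u0 ∈ [-1/12, 29/516)
j=2 picked index 4: u0 ∈ [11/258, 23/258)
j=3 picked index 7: u0 ∈ [9/172, 33/172)
j=4 picked index 7: u0 ∈ [-4/129, 14/129)
j=5 picked index 8: u0 ∈ [13/516, 85/516)
j=6 picked index 8: u0 ∈ [-5/86, 7/86)
j=7 picked index 9: u0 ∈ [-1/516, 95/516)
j=8 picked index 9: u0 ∈ [-11/129, 13/129)
j=9 picked index 10: u0 ∈ [3/172, 23/172)
j=10 picked index 11: u0 ∈ [13/258, 1/6)
j=11 picked index 11: u0 ∈ [-17/516, 1/12)
intersection: [9/172, 29/516)

9/172 29/516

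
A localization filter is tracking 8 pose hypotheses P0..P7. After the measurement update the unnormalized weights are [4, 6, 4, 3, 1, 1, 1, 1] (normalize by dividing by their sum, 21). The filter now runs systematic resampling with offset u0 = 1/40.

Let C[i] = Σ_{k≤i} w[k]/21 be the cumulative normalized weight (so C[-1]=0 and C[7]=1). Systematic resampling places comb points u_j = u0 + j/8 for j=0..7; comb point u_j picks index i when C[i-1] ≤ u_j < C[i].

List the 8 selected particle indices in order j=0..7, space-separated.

0 0 1 1 2 2 3 5

C = [4/21, 10/21, 2/3, 17/21, 6/7, 19/21, 20/21, 1]
j=0: u_0=1/40 ∈ [0, 4/21) → index 0
j=1: u_1=3/20 ∈ [0, 4/21) → index 0
j=2: u_2=11/40 ∈ [4/21, 10/21) → index 1
j=3: u_3=2/5 ∈ [4/21, 10/21) → index 1
j=4: u_4=21/40 ∈ [10/21, 2/3) → index 2
j=5: u_5=13/20 ∈ [10/21, 2/3) → index 2
j=6: u_6=31/40 ∈ [2/3, 17/21) → index 3
j=7: u_7=9/10 ∈ [6/7, 19/21) → index 5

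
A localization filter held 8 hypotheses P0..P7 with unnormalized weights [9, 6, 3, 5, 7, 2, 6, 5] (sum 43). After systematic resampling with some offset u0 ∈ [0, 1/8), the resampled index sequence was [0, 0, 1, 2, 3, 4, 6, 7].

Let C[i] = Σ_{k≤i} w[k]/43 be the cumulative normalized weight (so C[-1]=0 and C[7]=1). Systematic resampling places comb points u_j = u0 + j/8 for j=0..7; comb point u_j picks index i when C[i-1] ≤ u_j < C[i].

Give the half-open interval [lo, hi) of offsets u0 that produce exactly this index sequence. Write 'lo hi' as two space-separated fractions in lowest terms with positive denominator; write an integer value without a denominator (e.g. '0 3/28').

3/344 3/86

C = [9/43, 15/43, 18/43, 23/43, 30/43, 32/43, 38/43, 1]
j=0 picked index 0: u0 ∈ [0, 9/43)
j=1 picked index 0: u0 ∈ [-1/8, 29/344)
j=2 picked index 1: u0 ∈ [-7/172, 17/172)
j=3 picked index 2: u0 ∈ [-9/344, 15/344)
j=4 picked index 3: u0 ∈ [-7/86, 3/86)
j=5 picked index 4: u0 ∈ [-31/344, 25/344)
j=6 picked index 6: u0 ∈ [-1/172, 23/172)
j=7 picked index 7: u0 ∈ [3/344, 1/8)
intersection: [3/344, 3/86)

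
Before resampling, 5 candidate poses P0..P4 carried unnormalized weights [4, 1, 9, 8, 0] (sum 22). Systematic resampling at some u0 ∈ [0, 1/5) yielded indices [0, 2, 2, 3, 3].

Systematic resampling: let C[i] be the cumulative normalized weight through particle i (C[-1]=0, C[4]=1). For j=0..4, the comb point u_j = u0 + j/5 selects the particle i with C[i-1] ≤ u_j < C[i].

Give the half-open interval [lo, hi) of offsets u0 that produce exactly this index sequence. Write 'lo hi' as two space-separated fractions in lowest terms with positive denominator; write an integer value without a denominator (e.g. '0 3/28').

2/55 2/11

C = [2/11, 5/22, 7/11, 1, 1]
j=0 picked index 0: u0 ∈ [0, 2/11)
j=1 picked index 2: u0 ∈ [3/110, 24/55)
j=2 picked index 2: u0 ∈ [-19/110, 13/55)
j=3 picked index 3: u0 ∈ [2/55, 2/5)
j=4 picked index 3: u0 ∈ [-9/55, 1/5)
intersection: [2/55, 2/11)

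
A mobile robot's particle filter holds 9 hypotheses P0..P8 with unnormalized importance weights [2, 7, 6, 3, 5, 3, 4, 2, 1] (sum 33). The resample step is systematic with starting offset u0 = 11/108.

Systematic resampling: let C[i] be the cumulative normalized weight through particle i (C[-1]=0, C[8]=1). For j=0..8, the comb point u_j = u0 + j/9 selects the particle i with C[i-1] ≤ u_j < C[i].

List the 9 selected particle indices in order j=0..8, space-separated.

C = [2/33, 3/11, 5/11, 6/11, 23/33, 26/33, 10/11, 32/33, 1]
j=0: u_0=11/108 ∈ [2/33, 3/11) → index 1
j=1: u_1=23/108 ∈ [2/33, 3/11) → index 1
j=2: u_2=35/108 ∈ [3/11, 5/11) → index 2
j=3: u_3=47/108 ∈ [3/11, 5/11) → index 2
j=4: u_4=59/108 ∈ [6/11, 23/33) → index 4
j=5: u_5=71/108 ∈ [6/11, 23/33) → index 4
j=6: u_6=83/108 ∈ [23/33, 26/33) → index 5
j=7: u_7=95/108 ∈ [26/33, 10/11) → index 6
j=8: u_8=107/108 ∈ [32/33, 1) → index 8

1 1 2 2 4 4 5 6 8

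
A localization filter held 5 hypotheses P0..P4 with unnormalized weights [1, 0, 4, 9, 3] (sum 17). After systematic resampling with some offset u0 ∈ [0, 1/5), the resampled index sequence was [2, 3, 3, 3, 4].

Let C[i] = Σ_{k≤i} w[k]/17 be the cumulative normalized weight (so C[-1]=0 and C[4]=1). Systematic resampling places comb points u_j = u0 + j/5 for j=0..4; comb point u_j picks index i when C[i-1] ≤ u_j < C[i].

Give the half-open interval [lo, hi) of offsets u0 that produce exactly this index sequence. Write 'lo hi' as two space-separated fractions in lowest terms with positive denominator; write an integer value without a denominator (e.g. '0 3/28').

8/85 1/5

C = [1/17, 1/17, 5/17, 14/17, 1]
j=0 picked index 2: u0 ∈ [1/17, 5/17)
j=1 picked index 3: u0 ∈ [8/85, 53/85)
j=2 picked index 3: u0 ∈ [-9/85, 36/85)
j=3 picked index 3: u0 ∈ [-26/85, 19/85)
j=4 picked index 4: u0 ∈ [2/85, 1/5)
intersection: [8/85, 1/5)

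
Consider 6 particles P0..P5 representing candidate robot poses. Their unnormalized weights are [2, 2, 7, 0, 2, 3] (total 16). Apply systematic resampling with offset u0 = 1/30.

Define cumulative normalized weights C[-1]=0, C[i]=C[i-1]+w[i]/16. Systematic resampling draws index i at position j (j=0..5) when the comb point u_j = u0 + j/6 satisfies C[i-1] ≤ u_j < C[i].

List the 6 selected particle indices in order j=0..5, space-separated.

C = [1/8, 1/4, 11/16, 11/16, 13/16, 1]
j=0: u_0=1/30 ∈ [0, 1/8) → index 0
j=1: u_1=1/5 ∈ [1/8, 1/4) → index 1
j=2: u_2=11/30 ∈ [1/4, 11/16) → index 2
j=3: u_3=8/15 ∈ [1/4, 11/16) → index 2
j=4: u_4=7/10 ∈ [11/16, 13/16) → index 4
j=5: u_5=13/15 ∈ [13/16, 1) → index 5

0 1 2 2 4 5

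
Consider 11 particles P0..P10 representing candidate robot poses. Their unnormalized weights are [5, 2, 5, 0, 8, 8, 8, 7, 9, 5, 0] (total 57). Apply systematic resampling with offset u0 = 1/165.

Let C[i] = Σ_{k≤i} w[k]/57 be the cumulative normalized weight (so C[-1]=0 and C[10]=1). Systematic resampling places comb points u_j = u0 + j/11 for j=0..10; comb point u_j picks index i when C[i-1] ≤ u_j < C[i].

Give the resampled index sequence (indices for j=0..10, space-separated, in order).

C = [5/57, 7/57, 4/19, 4/19, 20/57, 28/57, 12/19, 43/57, 52/57, 1, 1]
j=0: u_0=1/165 ∈ [0, 5/57) → index 0
j=1: u_1=16/165 ∈ [5/57, 7/57) → index 1
j=2: u_2=31/165 ∈ [7/57, 4/19) → index 2
j=3: u_3=46/165 ∈ [4/19, 20/57) → index 4
j=4: u_4=61/165 ∈ [20/57, 28/57) → index 5
j=5: u_5=76/165 ∈ [20/57, 28/57) → index 5
j=6: u_6=91/165 ∈ [28/57, 12/19) → index 6
j=7: u_7=106/165 ∈ [12/19, 43/57) → index 7
j=8: u_8=11/15 ∈ [12/19, 43/57) → index 7
j=9: u_9=136/165 ∈ [43/57, 52/57) → index 8
j=10: u_10=151/165 ∈ [52/57, 1) → index 9

0 1 2 4 5 5 6 7 7 8 9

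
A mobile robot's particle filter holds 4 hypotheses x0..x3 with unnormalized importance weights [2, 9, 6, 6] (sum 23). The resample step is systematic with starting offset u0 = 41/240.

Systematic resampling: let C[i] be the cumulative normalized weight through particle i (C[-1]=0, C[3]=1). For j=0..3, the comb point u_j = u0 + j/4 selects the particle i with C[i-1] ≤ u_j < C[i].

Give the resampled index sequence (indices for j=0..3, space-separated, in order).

C = [2/23, 11/23, 17/23, 1]
j=0: u_0=41/240 ∈ [2/23, 11/23) → index 1
j=1: u_1=101/240 ∈ [2/23, 11/23) → index 1
j=2: u_2=161/240 ∈ [11/23, 17/23) → index 2
j=3: u_3=221/240 ∈ [17/23, 1) → index 3

1 1 2 3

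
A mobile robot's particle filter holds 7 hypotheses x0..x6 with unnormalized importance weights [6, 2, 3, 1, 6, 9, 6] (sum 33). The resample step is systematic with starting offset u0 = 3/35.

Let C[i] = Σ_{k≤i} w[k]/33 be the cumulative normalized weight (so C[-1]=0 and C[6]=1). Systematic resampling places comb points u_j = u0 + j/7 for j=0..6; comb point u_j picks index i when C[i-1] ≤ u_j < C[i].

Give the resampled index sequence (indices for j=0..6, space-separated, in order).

C = [2/11, 8/33, 1/3, 4/11, 6/11, 9/11, 1]
j=0: u_0=3/35 ∈ [0, 2/11) → index 0
j=1: u_1=8/35 ∈ [2/11, 8/33) → index 1
j=2: u_2=13/35 ∈ [4/11, 6/11) → index 4
j=3: u_3=18/35 ∈ [4/11, 6/11) → index 4
j=4: u_4=23/35 ∈ [6/11, 9/11) → index 5
j=5: u_5=4/5 ∈ [6/11, 9/11) → index 5
j=6: u_6=33/35 ∈ [9/11, 1) → index 6

0 1 4 4 5 5 6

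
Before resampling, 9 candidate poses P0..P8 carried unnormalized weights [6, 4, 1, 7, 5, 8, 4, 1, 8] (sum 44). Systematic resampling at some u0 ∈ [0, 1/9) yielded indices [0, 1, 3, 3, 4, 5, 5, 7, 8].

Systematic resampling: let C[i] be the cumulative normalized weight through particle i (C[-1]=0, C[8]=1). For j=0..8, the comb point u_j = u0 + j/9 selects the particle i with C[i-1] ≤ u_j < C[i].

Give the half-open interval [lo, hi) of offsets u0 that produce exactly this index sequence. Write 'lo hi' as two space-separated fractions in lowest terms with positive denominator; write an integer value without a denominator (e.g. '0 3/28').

1/36 5/132

C = [3/22, 5/22, 1/4, 9/22, 23/44, 31/44, 35/44, 9/11, 1]
j=0 picked index 0: u0 ∈ [0, 3/22)
j=1 picked index 1: u0 ∈ [5/198, 23/198)
j=2 picked index 3: u0 ∈ [1/36, 37/198)
j=3 picked index 3: u0 ∈ [-1/12, 5/66)
j=4 picked index 4: u0 ∈ [-7/198, 31/396)
j=5 picked index 5: u0 ∈ [-13/396, 59/396)
j=6 picked index 5: u0 ∈ [-19/132, 5/132)
j=7 picked index 7: u0 ∈ [7/396, 4/99)
j=8 picked index 8: u0 ∈ [-7/99, 1/9)
intersection: [1/36, 5/132)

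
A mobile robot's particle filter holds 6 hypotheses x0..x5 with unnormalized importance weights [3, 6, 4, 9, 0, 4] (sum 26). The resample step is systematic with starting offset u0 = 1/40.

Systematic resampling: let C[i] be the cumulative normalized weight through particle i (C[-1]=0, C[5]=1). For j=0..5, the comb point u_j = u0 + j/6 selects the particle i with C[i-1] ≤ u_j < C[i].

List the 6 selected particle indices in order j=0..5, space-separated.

C = [3/26, 9/26, 1/2, 11/13, 11/13, 1]
j=0: u_0=1/40 ∈ [0, 3/26) → index 0
j=1: u_1=23/120 ∈ [3/26, 9/26) → index 1
j=2: u_2=43/120 ∈ [9/26, 1/2) → index 2
j=3: u_3=21/40 ∈ [1/2, 11/13) → index 3
j=4: u_4=83/120 ∈ [1/2, 11/13) → index 3
j=5: u_5=103/120 ∈ [11/13, 1) → index 5

0 1 2 3 3 5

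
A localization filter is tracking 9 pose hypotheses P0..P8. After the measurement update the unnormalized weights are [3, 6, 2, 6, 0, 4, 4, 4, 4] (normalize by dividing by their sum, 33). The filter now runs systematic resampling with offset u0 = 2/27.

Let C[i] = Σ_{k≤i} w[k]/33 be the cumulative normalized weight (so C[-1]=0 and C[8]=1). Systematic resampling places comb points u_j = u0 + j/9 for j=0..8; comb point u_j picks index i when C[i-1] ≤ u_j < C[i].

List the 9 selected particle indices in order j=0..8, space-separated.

C = [1/11, 3/11, 1/3, 17/33, 17/33, 7/11, 25/33, 29/33, 1]
j=0: u_0=2/27 ∈ [0, 1/11) → index 0
j=1: u_1=5/27 ∈ [1/11, 3/11) → index 1
j=2: u_2=8/27 ∈ [3/11, 1/3) → index 2
j=3: u_3=11/27 ∈ [1/3, 17/33) → index 3
j=4: u_4=14/27 ∈ [17/33, 7/11) → index 5
j=5: u_5=17/27 ∈ [17/33, 7/11) → index 5
j=6: u_6=20/27 ∈ [7/11, 25/33) → index 6
j=7: u_7=23/27 ∈ [25/33, 29/33) → index 7
j=8: u_8=26/27 ∈ [29/33, 1) → index 8

0 1 2 3 5 5 6 7 8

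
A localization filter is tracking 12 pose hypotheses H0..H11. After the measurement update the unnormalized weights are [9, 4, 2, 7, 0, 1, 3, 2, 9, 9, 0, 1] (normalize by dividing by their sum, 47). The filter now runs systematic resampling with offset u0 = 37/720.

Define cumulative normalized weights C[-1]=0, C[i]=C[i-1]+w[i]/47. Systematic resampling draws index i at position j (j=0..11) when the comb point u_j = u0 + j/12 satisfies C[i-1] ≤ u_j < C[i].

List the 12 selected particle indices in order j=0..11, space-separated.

C = [9/47, 13/47, 15/47, 22/47, 22/47, 23/47, 26/47, 28/47, 37/47, 46/47, 46/47, 1]
j=0: u_0=37/720 ∈ [0, 9/47) → index 0
j=1: u_1=97/720 ∈ [0, 9/47) → index 0
j=2: u_2=157/720 ∈ [9/47, 13/47) → index 1
j=3: u_3=217/720 ∈ [13/47, 15/47) → index 2
j=4: u_4=277/720 ∈ [15/47, 22/47) → index 3
j=5: u_5=337/720 ∈ [15/47, 22/47) → index 3
j=6: u_6=397/720 ∈ [23/47, 26/47) → index 6
j=7: u_7=457/720 ∈ [28/47, 37/47) → index 8
j=8: u_8=517/720 ∈ [28/47, 37/47) → index 8
j=9: u_9=577/720 ∈ [37/47, 46/47) → index 9
j=10: u_10=637/720 ∈ [37/47, 46/47) → index 9
j=11: u_11=697/720 ∈ [37/47, 46/47) → index 9

0 0 1 2 3 3 6 8 8 9 9 9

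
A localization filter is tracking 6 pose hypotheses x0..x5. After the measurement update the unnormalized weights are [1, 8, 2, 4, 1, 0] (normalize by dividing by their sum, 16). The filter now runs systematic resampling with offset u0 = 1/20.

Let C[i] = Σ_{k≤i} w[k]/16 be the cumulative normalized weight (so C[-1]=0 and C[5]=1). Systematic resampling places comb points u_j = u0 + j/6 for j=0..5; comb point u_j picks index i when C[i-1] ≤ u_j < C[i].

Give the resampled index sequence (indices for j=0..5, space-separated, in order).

0 1 1 1 3 3

C = [1/16, 9/16, 11/16, 15/16, 1, 1]
j=0: u_0=1/20 ∈ [0, 1/16) → index 0
j=1: u_1=13/60 ∈ [1/16, 9/16) → index 1
j=2: u_2=23/60 ∈ [1/16, 9/16) → index 1
j=3: u_3=11/20 ∈ [1/16, 9/16) → index 1
j=4: u_4=43/60 ∈ [11/16, 15/16) → index 3
j=5: u_5=53/60 ∈ [11/16, 15/16) → index 3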